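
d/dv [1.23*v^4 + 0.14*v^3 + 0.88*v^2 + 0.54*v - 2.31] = 4.92*v^3 + 0.42*v^2 + 1.76*v + 0.54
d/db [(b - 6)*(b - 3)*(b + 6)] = 3*b^2 - 6*b - 36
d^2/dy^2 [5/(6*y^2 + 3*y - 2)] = 30*(-12*y^2 - 6*y + 3*(4*y + 1)^2 + 4)/(6*y^2 + 3*y - 2)^3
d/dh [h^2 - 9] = 2*h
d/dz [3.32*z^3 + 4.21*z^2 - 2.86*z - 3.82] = 9.96*z^2 + 8.42*z - 2.86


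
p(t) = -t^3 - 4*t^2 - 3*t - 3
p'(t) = -3*t^2 - 8*t - 3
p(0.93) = -10.05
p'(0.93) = -13.03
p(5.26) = -274.98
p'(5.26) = -128.08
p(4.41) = -179.79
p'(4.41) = -96.62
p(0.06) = -3.19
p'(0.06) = -3.49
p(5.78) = -347.07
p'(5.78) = -149.47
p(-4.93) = 34.39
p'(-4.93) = -36.47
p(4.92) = -233.68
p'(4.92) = -114.98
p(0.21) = -3.82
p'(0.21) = -4.81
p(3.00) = -75.00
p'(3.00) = -54.00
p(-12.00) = 1185.00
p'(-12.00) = -339.00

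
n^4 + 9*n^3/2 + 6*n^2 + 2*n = n*(n + 1/2)*(n + 2)^2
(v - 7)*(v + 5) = v^2 - 2*v - 35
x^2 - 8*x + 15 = (x - 5)*(x - 3)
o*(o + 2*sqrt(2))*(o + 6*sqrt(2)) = o^3 + 8*sqrt(2)*o^2 + 24*o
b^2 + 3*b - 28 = (b - 4)*(b + 7)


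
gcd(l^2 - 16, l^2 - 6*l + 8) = l - 4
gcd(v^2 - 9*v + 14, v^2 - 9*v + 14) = v^2 - 9*v + 14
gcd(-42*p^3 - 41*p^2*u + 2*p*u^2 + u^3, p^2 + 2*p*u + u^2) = p + u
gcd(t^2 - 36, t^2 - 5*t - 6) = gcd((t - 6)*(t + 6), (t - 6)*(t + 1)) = t - 6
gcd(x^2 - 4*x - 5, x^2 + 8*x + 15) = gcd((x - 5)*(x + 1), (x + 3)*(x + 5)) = 1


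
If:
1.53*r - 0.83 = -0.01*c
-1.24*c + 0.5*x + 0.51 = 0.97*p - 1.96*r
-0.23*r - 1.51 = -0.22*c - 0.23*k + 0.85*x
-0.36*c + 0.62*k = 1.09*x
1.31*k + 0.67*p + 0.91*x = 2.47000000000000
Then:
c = 5.29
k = 4.03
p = -4.93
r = 0.51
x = 0.54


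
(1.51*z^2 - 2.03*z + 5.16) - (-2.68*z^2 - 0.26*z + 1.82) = 4.19*z^2 - 1.77*z + 3.34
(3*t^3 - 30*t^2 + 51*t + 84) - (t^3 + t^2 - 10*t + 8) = 2*t^3 - 31*t^2 + 61*t + 76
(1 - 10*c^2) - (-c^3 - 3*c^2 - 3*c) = c^3 - 7*c^2 + 3*c + 1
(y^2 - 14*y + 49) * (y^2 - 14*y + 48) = y^4 - 28*y^3 + 293*y^2 - 1358*y + 2352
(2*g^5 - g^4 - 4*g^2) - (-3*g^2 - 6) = 2*g^5 - g^4 - g^2 + 6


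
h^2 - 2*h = h*(h - 2)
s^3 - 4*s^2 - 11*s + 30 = (s - 5)*(s - 2)*(s + 3)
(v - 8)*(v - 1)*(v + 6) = v^3 - 3*v^2 - 46*v + 48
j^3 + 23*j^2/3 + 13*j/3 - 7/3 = (j - 1/3)*(j + 1)*(j + 7)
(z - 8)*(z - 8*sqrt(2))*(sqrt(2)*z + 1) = sqrt(2)*z^3 - 15*z^2 - 8*sqrt(2)*z^2 - 8*sqrt(2)*z + 120*z + 64*sqrt(2)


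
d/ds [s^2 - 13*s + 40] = 2*s - 13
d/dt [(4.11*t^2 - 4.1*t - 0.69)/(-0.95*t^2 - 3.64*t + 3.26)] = (-18.8554*t^2 + 25.4862*t - 15.8776)/(0.9025*t^4 + 6.916*t^3 + 7.0556*t^2 - 23.7328*t + 10.6276)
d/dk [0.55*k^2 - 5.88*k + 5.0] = 1.1*k - 5.88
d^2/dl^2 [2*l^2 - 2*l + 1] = 4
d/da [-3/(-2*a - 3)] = -6/(2*a + 3)^2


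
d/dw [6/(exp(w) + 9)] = -6*exp(w)/(exp(w) + 9)^2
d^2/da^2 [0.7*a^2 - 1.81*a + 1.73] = 1.40000000000000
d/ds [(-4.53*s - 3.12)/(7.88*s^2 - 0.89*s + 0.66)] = (35.6964*s^2 + 49.1712*s - 5.7666)/(62.0944*s^4 - 14.0264*s^3 + 11.1937*s^2 - 1.1748*s + 0.4356)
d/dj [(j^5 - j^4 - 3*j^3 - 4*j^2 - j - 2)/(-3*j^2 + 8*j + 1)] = (-9*j^6 + 38*j^5 - 10*j^4 - 52*j^3 - 44*j^2 - 20*j + 15)/(9*j^4 - 48*j^3 + 58*j^2 + 16*j + 1)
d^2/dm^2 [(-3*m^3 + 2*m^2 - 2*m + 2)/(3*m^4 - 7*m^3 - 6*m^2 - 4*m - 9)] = 2*(-27*m^9 + 54*m^8 - 396*m^7 + 524*m^6 - 1392*m^5 + 1554*m^4 - 748*m^3 + 816*m^2 - 639*m + 158)/(27*m^12 - 189*m^11 + 279*m^10 + 305*m^9 - 297*m^8 + 222*m^7 - 1431*m^6 - 2388*m^5 - 2043*m^4 - 3061*m^3 - 1890*m^2 - 972*m - 729)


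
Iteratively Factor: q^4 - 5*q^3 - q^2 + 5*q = (q - 5)*(q^3 - q) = q*(q - 5)*(q^2 - 1) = q*(q - 5)*(q + 1)*(q - 1)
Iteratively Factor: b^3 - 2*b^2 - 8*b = (b - 4)*(b^2 + 2*b) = b*(b - 4)*(b + 2)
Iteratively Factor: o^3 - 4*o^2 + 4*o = (o - 2)*(o^2 - 2*o) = (o - 2)^2*(o)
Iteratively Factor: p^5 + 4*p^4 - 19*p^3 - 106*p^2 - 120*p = (p + 4)*(p^4 - 19*p^2 - 30*p) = (p + 3)*(p + 4)*(p^3 - 3*p^2 - 10*p) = (p - 5)*(p + 3)*(p + 4)*(p^2 + 2*p) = (p - 5)*(p + 2)*(p + 3)*(p + 4)*(p)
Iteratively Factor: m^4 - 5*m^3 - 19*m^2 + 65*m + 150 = (m - 5)*(m^3 - 19*m - 30) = (m - 5)^2*(m^2 + 5*m + 6) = (m - 5)^2*(m + 3)*(m + 2)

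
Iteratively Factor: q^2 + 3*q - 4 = (q - 1)*(q + 4)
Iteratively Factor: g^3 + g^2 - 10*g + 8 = (g - 2)*(g^2 + 3*g - 4) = (g - 2)*(g + 4)*(g - 1)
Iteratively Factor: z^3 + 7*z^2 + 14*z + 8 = (z + 2)*(z^2 + 5*z + 4) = (z + 2)*(z + 4)*(z + 1)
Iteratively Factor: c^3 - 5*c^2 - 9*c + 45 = (c + 3)*(c^2 - 8*c + 15) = (c - 5)*(c + 3)*(c - 3)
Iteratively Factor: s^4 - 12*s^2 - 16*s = (s + 2)*(s^3 - 2*s^2 - 8*s) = (s + 2)^2*(s^2 - 4*s) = s*(s + 2)^2*(s - 4)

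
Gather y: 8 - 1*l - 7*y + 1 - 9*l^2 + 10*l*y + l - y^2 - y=-9*l^2 - y^2 + y*(10*l - 8) + 9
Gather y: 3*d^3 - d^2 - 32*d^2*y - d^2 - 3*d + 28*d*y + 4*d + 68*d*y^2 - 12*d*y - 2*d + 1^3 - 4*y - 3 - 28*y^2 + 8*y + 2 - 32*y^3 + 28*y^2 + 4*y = 3*d^3 - 2*d^2 + 68*d*y^2 - d - 32*y^3 + y*(-32*d^2 + 16*d + 8)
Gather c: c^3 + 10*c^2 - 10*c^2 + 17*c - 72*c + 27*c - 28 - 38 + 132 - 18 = c^3 - 28*c + 48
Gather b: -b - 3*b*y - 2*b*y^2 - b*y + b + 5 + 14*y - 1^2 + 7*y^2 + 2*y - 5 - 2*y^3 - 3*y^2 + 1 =b*(-2*y^2 - 4*y) - 2*y^3 + 4*y^2 + 16*y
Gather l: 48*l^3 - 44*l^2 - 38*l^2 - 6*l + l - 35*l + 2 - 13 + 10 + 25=48*l^3 - 82*l^2 - 40*l + 24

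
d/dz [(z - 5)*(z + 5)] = 2*z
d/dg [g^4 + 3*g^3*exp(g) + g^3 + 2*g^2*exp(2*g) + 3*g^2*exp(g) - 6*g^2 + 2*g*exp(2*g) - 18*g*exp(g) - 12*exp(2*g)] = 3*g^3*exp(g) + 4*g^3 + 4*g^2*exp(2*g) + 12*g^2*exp(g) + 3*g^2 + 8*g*exp(2*g) - 12*g*exp(g) - 12*g - 22*exp(2*g) - 18*exp(g)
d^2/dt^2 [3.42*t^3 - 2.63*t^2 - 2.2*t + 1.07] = 20.52*t - 5.26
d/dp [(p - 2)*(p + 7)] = 2*p + 5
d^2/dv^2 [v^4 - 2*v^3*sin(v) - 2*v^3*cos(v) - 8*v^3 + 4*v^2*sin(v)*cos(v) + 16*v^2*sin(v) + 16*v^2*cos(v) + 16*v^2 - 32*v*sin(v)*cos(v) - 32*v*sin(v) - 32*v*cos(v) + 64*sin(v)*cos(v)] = 2*sqrt(2)*v^3*sin(v + pi/4) - 4*v^2*sin(v) - 8*v^2*sin(2*v) - 28*v^2*cos(v) + 12*v^2 - 44*v*sin(v) + 64*v*sin(2*v) + 84*v*cos(v) + 16*v*cos(2*v) - 48*v + 96*sin(v) - 124*sin(2*v) - 32*cos(v) - 64*cos(2*v) + 32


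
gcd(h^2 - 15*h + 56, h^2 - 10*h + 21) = h - 7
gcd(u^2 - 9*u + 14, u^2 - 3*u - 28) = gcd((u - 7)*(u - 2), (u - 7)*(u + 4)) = u - 7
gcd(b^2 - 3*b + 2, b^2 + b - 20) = 1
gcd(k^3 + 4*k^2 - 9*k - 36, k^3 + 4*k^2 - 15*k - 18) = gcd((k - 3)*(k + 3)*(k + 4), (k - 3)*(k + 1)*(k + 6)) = k - 3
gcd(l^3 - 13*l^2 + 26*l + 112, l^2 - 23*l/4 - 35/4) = l - 7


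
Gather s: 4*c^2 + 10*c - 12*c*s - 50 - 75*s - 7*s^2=4*c^2 + 10*c - 7*s^2 + s*(-12*c - 75) - 50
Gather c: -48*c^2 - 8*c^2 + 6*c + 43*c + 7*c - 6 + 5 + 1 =-56*c^2 + 56*c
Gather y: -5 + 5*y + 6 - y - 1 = 4*y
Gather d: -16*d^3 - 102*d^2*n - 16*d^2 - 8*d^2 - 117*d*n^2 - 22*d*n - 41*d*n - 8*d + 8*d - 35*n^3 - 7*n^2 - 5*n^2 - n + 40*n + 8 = -16*d^3 + d^2*(-102*n - 24) + d*(-117*n^2 - 63*n) - 35*n^3 - 12*n^2 + 39*n + 8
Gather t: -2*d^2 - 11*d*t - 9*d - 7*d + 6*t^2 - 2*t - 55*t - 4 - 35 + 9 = -2*d^2 - 16*d + 6*t^2 + t*(-11*d - 57) - 30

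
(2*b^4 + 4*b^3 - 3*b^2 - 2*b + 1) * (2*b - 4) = 4*b^5 - 22*b^3 + 8*b^2 + 10*b - 4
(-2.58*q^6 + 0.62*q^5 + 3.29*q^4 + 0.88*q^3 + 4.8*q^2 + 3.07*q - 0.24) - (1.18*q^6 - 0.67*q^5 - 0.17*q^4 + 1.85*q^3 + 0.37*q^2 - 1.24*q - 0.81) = -3.76*q^6 + 1.29*q^5 + 3.46*q^4 - 0.97*q^3 + 4.43*q^2 + 4.31*q + 0.57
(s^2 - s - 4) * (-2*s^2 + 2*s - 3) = -2*s^4 + 4*s^3 + 3*s^2 - 5*s + 12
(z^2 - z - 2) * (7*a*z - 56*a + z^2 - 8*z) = 7*a*z^3 - 63*a*z^2 + 42*a*z + 112*a + z^4 - 9*z^3 + 6*z^2 + 16*z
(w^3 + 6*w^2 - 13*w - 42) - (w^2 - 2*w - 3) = w^3 + 5*w^2 - 11*w - 39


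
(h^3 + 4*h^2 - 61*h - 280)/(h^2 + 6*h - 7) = (h^2 - 3*h - 40)/(h - 1)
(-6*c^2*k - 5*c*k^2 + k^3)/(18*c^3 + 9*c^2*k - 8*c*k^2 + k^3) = -k/(3*c - k)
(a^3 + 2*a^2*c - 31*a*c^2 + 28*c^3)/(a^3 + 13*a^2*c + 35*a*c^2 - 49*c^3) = (a - 4*c)/(a + 7*c)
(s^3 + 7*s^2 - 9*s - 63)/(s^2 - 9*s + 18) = (s^2 + 10*s + 21)/(s - 6)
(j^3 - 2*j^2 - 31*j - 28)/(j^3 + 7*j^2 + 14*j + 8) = (j - 7)/(j + 2)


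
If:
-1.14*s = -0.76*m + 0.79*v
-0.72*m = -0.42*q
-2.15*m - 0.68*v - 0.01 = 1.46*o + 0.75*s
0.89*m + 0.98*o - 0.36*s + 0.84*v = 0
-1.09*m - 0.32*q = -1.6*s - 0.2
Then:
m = 0.10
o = -0.21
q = 0.18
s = -0.02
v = 0.13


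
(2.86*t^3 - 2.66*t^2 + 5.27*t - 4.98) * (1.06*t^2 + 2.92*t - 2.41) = 3.0316*t^5 + 5.5316*t^4 - 9.0736*t^3 + 16.5202*t^2 - 27.2423*t + 12.0018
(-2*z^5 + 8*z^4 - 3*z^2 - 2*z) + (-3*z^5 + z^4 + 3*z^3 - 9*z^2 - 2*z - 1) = -5*z^5 + 9*z^4 + 3*z^3 - 12*z^2 - 4*z - 1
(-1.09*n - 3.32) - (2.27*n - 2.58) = -3.36*n - 0.74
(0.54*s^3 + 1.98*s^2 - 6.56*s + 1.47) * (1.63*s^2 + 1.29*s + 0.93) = 0.8802*s^5 + 3.924*s^4 - 7.6364*s^3 - 4.2249*s^2 - 4.2045*s + 1.3671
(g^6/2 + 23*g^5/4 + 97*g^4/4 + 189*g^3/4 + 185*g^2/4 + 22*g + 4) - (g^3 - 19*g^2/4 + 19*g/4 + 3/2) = g^6/2 + 23*g^5/4 + 97*g^4/4 + 185*g^3/4 + 51*g^2 + 69*g/4 + 5/2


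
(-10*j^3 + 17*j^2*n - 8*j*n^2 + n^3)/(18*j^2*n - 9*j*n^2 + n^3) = (-10*j^3 + 17*j^2*n - 8*j*n^2 + n^3)/(n*(18*j^2 - 9*j*n + n^2))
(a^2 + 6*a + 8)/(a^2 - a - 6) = (a + 4)/(a - 3)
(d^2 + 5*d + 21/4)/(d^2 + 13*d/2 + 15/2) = (d + 7/2)/(d + 5)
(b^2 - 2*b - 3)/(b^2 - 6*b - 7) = (b - 3)/(b - 7)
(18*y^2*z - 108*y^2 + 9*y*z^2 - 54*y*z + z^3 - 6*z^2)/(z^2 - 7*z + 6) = (18*y^2 + 9*y*z + z^2)/(z - 1)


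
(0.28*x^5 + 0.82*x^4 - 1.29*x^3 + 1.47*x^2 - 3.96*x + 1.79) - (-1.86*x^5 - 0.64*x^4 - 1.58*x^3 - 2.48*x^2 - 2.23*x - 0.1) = 2.14*x^5 + 1.46*x^4 + 0.29*x^3 + 3.95*x^2 - 1.73*x + 1.89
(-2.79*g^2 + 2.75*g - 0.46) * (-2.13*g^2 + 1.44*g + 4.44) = 5.9427*g^4 - 9.8751*g^3 - 7.4478*g^2 + 11.5476*g - 2.0424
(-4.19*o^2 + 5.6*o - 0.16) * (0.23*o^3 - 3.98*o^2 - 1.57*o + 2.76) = -0.9637*o^5 + 17.9642*o^4 - 15.7465*o^3 - 19.7196*o^2 + 15.7072*o - 0.4416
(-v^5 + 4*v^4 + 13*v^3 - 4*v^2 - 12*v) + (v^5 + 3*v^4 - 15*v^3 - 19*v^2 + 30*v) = 7*v^4 - 2*v^3 - 23*v^2 + 18*v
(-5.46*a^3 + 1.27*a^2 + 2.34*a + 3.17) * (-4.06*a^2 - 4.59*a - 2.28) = 22.1676*a^5 + 19.9052*a^4 - 2.8809*a^3 - 26.5064*a^2 - 19.8855*a - 7.2276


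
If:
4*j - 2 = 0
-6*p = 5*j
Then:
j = 1/2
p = -5/12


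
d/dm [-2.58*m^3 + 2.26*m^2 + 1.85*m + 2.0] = -7.74*m^2 + 4.52*m + 1.85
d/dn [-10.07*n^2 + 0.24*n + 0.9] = 0.24 - 20.14*n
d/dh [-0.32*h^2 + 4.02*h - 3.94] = 4.02 - 0.64*h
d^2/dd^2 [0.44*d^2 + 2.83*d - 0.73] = 0.880000000000000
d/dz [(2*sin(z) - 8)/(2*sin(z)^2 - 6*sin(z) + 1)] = 2*(16*sin(z) + cos(2*z) - 24)*cos(z)/(-6*sin(z) - cos(2*z) + 2)^2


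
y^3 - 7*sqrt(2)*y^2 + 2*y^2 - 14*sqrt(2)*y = y*(y + 2)*(y - 7*sqrt(2))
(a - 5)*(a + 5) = a^2 - 25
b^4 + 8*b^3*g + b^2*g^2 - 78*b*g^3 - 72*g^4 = (b - 3*g)*(b + g)*(b + 4*g)*(b + 6*g)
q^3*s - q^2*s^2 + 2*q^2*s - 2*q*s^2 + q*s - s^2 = (q + 1)*(q - s)*(q*s + s)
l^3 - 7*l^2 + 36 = (l - 6)*(l - 3)*(l + 2)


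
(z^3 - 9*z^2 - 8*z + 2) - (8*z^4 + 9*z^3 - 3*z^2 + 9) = -8*z^4 - 8*z^3 - 6*z^2 - 8*z - 7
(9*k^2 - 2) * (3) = 27*k^2 - 6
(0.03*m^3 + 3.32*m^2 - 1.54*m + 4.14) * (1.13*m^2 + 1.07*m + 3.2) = 0.0339*m^5 + 3.7837*m^4 + 1.9082*m^3 + 13.6544*m^2 - 0.498200000000001*m + 13.248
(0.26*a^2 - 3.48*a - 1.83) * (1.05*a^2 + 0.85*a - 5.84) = 0.273*a^4 - 3.433*a^3 - 6.3979*a^2 + 18.7677*a + 10.6872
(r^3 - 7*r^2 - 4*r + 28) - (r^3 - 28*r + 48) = -7*r^2 + 24*r - 20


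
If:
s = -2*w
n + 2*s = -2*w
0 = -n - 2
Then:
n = -2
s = 2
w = -1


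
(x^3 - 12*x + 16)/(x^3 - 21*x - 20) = (-x^3 + 12*x - 16)/(-x^3 + 21*x + 20)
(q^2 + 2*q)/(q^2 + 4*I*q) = (q + 2)/(q + 4*I)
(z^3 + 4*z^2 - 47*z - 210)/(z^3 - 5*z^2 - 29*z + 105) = (z + 6)/(z - 3)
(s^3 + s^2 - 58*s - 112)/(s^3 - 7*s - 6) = (s^2 - s - 56)/(s^2 - 2*s - 3)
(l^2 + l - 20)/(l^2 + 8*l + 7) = (l^2 + l - 20)/(l^2 + 8*l + 7)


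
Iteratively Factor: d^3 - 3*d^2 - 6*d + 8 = (d - 1)*(d^2 - 2*d - 8) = (d - 1)*(d + 2)*(d - 4)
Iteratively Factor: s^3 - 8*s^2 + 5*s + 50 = (s - 5)*(s^2 - 3*s - 10) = (s - 5)*(s + 2)*(s - 5)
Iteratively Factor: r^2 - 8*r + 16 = (r - 4)*(r - 4)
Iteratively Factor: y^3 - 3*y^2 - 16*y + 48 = (y + 4)*(y^2 - 7*y + 12) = (y - 4)*(y + 4)*(y - 3)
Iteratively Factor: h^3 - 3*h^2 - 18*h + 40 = (h - 5)*(h^2 + 2*h - 8) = (h - 5)*(h - 2)*(h + 4)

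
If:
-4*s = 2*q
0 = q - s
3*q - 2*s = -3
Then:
No Solution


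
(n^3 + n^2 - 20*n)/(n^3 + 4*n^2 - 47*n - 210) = n*(n - 4)/(n^2 - n - 42)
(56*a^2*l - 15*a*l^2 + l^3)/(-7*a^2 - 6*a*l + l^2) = l*(-8*a + l)/(a + l)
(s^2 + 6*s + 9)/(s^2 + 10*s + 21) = (s + 3)/(s + 7)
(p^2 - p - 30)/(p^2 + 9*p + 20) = (p - 6)/(p + 4)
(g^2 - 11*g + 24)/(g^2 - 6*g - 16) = (g - 3)/(g + 2)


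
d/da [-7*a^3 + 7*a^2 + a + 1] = -21*a^2 + 14*a + 1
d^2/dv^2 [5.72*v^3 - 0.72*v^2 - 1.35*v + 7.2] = 34.32*v - 1.44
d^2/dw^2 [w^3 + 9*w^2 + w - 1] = 6*w + 18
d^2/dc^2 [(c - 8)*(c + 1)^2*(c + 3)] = 12*c^2 - 18*c - 66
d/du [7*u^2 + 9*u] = 14*u + 9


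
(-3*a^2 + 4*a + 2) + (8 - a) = -3*a^2 + 3*a + 10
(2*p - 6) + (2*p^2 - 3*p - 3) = 2*p^2 - p - 9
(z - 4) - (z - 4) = 0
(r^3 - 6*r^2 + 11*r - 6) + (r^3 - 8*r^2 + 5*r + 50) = 2*r^3 - 14*r^2 + 16*r + 44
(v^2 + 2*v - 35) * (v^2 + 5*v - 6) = v^4 + 7*v^3 - 31*v^2 - 187*v + 210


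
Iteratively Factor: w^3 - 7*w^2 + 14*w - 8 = (w - 2)*(w^2 - 5*w + 4) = (w - 4)*(w - 2)*(w - 1)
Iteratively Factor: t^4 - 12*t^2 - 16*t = (t)*(t^3 - 12*t - 16) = t*(t + 2)*(t^2 - 2*t - 8) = t*(t + 2)^2*(t - 4)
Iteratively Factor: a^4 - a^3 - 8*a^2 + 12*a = (a)*(a^3 - a^2 - 8*a + 12) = a*(a + 3)*(a^2 - 4*a + 4) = a*(a - 2)*(a + 3)*(a - 2)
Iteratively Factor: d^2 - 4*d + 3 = (d - 1)*(d - 3)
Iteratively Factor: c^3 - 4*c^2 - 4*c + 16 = (c - 4)*(c^2 - 4) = (c - 4)*(c + 2)*(c - 2)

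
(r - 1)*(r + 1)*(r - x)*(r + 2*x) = r^4 + r^3*x - 2*r^2*x^2 - r^2 - r*x + 2*x^2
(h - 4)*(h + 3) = h^2 - h - 12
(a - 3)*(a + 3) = a^2 - 9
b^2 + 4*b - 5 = (b - 1)*(b + 5)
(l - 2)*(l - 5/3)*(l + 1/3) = l^3 - 10*l^2/3 + 19*l/9 + 10/9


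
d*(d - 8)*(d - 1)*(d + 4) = d^4 - 5*d^3 - 28*d^2 + 32*d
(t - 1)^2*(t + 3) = t^3 + t^2 - 5*t + 3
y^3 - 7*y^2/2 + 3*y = y*(y - 2)*(y - 3/2)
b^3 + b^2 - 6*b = b*(b - 2)*(b + 3)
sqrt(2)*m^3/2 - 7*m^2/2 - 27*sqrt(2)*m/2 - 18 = (m - 6*sqrt(2))*(m + 3*sqrt(2)/2)*(sqrt(2)*m/2 + 1)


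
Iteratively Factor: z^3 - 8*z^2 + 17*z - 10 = (z - 1)*(z^2 - 7*z + 10) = (z - 5)*(z - 1)*(z - 2)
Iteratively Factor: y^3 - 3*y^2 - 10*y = (y - 5)*(y^2 + 2*y) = y*(y - 5)*(y + 2)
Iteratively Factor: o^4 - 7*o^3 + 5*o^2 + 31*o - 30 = (o - 5)*(o^3 - 2*o^2 - 5*o + 6) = (o - 5)*(o + 2)*(o^2 - 4*o + 3) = (o - 5)*(o - 3)*(o + 2)*(o - 1)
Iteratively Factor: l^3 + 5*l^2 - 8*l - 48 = (l + 4)*(l^2 + l - 12) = (l + 4)^2*(l - 3)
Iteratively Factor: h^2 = (h)*(h)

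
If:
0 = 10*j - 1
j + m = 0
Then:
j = 1/10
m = -1/10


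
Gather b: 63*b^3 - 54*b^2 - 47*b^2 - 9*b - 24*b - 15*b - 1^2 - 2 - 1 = 63*b^3 - 101*b^2 - 48*b - 4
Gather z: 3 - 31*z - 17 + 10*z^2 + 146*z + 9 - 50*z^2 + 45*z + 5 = -40*z^2 + 160*z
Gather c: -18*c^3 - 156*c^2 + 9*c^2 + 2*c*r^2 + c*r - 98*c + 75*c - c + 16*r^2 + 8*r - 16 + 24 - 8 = -18*c^3 - 147*c^2 + c*(2*r^2 + r - 24) + 16*r^2 + 8*r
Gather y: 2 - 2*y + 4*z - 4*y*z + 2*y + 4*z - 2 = -4*y*z + 8*z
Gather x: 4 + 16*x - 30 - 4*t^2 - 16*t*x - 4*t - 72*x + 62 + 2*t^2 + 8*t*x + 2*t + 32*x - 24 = -2*t^2 - 2*t + x*(-8*t - 24) + 12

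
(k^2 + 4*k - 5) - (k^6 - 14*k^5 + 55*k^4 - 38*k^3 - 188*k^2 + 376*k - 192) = -k^6 + 14*k^5 - 55*k^4 + 38*k^3 + 189*k^2 - 372*k + 187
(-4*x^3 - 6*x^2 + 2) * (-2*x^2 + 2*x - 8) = 8*x^5 + 4*x^4 + 20*x^3 + 44*x^2 + 4*x - 16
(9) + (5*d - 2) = 5*d + 7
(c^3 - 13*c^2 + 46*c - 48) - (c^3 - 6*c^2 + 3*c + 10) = -7*c^2 + 43*c - 58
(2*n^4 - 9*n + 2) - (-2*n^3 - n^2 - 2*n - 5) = 2*n^4 + 2*n^3 + n^2 - 7*n + 7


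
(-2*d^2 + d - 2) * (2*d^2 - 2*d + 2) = -4*d^4 + 6*d^3 - 10*d^2 + 6*d - 4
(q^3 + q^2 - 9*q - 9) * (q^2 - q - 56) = q^5 - 66*q^3 - 56*q^2 + 513*q + 504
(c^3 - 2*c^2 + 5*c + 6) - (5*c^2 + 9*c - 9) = c^3 - 7*c^2 - 4*c + 15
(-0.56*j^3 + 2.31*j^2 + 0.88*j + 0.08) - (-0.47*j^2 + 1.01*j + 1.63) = -0.56*j^3 + 2.78*j^2 - 0.13*j - 1.55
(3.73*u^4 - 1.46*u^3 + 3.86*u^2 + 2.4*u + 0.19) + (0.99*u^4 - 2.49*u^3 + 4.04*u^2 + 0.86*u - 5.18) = 4.72*u^4 - 3.95*u^3 + 7.9*u^2 + 3.26*u - 4.99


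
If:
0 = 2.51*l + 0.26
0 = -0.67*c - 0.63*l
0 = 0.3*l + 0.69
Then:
No Solution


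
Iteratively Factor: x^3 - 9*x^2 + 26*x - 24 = (x - 2)*(x^2 - 7*x + 12) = (x - 3)*(x - 2)*(x - 4)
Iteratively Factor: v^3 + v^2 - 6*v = (v - 2)*(v^2 + 3*v) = (v - 2)*(v + 3)*(v)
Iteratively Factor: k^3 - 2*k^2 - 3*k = (k + 1)*(k^2 - 3*k) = k*(k + 1)*(k - 3)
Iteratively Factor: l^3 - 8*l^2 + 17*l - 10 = (l - 5)*(l^2 - 3*l + 2) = (l - 5)*(l - 1)*(l - 2)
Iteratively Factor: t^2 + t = (t + 1)*(t)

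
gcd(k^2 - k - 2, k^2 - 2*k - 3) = k + 1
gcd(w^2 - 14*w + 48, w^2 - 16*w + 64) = w - 8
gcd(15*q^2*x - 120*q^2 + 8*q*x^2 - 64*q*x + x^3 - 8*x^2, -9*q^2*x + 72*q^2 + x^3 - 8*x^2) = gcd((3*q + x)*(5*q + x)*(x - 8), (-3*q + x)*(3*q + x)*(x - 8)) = 3*q*x - 24*q + x^2 - 8*x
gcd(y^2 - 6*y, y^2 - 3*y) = y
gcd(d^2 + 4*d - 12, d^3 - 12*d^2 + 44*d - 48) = d - 2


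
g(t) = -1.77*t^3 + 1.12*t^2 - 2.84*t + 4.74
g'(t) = -5.31*t^2 + 2.24*t - 2.84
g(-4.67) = 222.70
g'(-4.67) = -129.11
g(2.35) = -18.72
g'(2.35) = -26.90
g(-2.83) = 61.86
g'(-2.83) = -51.71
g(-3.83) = 131.49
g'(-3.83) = -89.31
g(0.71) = 2.65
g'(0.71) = -3.93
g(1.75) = -6.29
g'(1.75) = -15.18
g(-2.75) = 57.83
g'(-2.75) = -49.16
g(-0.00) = 4.74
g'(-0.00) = -2.84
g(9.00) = -1220.43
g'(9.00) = -412.79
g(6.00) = -354.30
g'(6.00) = -180.56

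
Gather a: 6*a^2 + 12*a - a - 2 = 6*a^2 + 11*a - 2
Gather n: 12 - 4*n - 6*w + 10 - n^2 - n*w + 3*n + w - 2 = -n^2 + n*(-w - 1) - 5*w + 20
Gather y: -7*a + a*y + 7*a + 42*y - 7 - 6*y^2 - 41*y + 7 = -6*y^2 + y*(a + 1)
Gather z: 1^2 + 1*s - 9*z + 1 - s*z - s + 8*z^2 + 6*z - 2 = 8*z^2 + z*(-s - 3)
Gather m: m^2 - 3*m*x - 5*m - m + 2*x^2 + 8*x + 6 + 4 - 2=m^2 + m*(-3*x - 6) + 2*x^2 + 8*x + 8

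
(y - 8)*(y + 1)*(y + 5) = y^3 - 2*y^2 - 43*y - 40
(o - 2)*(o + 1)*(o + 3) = o^3 + 2*o^2 - 5*o - 6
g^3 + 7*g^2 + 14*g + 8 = (g + 1)*(g + 2)*(g + 4)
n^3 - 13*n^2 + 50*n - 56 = (n - 7)*(n - 4)*(n - 2)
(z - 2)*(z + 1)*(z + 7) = z^3 + 6*z^2 - 9*z - 14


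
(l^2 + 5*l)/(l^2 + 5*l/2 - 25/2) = 2*l/(2*l - 5)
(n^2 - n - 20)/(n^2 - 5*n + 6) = (n^2 - n - 20)/(n^2 - 5*n + 6)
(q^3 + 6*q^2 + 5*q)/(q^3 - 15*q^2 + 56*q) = (q^2 + 6*q + 5)/(q^2 - 15*q + 56)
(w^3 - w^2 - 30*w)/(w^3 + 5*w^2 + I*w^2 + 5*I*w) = (w - 6)/(w + I)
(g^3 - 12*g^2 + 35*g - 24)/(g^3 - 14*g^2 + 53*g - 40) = (g - 3)/(g - 5)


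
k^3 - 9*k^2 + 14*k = k*(k - 7)*(k - 2)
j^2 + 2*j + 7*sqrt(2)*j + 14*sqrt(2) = (j + 2)*(j + 7*sqrt(2))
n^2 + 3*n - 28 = (n - 4)*(n + 7)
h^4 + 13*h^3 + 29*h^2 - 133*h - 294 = (h - 3)*(h + 2)*(h + 7)^2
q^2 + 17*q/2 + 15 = (q + 5/2)*(q + 6)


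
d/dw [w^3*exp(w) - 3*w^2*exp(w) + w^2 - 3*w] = w^3*exp(w) - 6*w*exp(w) + 2*w - 3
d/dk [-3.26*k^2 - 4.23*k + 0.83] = -6.52*k - 4.23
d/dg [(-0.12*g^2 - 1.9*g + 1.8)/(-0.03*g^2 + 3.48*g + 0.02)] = (-0.4746*g^2 + 0.103199999999999*g - 6.302)/(0.0009*g^4 - 0.2088*g^3 + 12.1092*g^2 + 0.1392*g + 0.0004)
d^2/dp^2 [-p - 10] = 0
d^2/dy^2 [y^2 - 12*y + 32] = 2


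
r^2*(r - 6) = r^3 - 6*r^2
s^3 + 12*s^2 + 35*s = s*(s + 5)*(s + 7)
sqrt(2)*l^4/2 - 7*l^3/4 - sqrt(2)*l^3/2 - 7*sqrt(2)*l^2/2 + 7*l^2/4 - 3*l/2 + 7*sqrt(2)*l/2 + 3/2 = (l/2 + sqrt(2)/2)*(l - 1)*(l - 3*sqrt(2))*(sqrt(2)*l + 1/2)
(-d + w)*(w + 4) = -d*w - 4*d + w^2 + 4*w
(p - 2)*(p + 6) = p^2 + 4*p - 12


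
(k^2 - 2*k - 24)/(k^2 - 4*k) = (k^2 - 2*k - 24)/(k*(k - 4))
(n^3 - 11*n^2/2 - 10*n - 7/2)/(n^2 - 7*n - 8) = (2*n^2 - 13*n - 7)/(2*(n - 8))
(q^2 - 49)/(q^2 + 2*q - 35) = (q - 7)/(q - 5)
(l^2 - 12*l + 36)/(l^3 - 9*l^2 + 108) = 1/(l + 3)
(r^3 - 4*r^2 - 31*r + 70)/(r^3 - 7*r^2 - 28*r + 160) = (r^2 - 9*r + 14)/(r^2 - 12*r + 32)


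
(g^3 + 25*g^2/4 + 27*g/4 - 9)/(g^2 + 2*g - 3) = (g^2 + 13*g/4 - 3)/(g - 1)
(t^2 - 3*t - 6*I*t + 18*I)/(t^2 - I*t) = (t^2 - 3*t - 6*I*t + 18*I)/(t*(t - I))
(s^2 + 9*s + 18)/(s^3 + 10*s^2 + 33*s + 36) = (s + 6)/(s^2 + 7*s + 12)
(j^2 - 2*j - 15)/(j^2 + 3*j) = (j - 5)/j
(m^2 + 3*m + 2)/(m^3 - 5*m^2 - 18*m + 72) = (m^2 + 3*m + 2)/(m^3 - 5*m^2 - 18*m + 72)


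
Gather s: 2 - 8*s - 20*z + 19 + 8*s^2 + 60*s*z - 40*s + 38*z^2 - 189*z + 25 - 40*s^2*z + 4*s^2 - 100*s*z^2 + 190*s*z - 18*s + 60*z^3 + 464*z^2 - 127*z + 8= s^2*(12 - 40*z) + s*(-100*z^2 + 250*z - 66) + 60*z^3 + 502*z^2 - 336*z + 54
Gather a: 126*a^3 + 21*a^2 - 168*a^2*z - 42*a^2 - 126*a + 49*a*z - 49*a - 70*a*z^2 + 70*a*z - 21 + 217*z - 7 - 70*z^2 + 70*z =126*a^3 + a^2*(-168*z - 21) + a*(-70*z^2 + 119*z - 175) - 70*z^2 + 287*z - 28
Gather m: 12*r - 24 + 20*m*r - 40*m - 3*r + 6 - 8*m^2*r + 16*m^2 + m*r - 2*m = m^2*(16 - 8*r) + m*(21*r - 42) + 9*r - 18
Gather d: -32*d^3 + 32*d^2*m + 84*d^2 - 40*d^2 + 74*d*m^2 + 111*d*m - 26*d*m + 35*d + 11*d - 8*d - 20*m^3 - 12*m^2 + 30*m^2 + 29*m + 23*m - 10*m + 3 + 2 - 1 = -32*d^3 + d^2*(32*m + 44) + d*(74*m^2 + 85*m + 38) - 20*m^3 + 18*m^2 + 42*m + 4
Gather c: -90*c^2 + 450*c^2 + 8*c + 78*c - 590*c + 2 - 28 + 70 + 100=360*c^2 - 504*c + 144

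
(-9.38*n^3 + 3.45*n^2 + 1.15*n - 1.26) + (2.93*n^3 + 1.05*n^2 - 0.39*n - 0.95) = -6.45*n^3 + 4.5*n^2 + 0.76*n - 2.21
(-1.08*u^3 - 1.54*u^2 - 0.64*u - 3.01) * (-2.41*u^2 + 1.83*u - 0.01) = 2.6028*u^5 + 1.735*u^4 - 1.265*u^3 + 6.0983*u^2 - 5.5019*u + 0.0301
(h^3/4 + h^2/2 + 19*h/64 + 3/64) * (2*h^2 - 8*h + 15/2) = h^5/2 - h^4 - 49*h^3/32 + 47*h^2/32 + 237*h/128 + 45/128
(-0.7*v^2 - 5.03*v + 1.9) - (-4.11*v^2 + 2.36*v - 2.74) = 3.41*v^2 - 7.39*v + 4.64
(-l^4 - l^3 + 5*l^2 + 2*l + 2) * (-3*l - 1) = 3*l^5 + 4*l^4 - 14*l^3 - 11*l^2 - 8*l - 2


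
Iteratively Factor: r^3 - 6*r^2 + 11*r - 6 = (r - 1)*(r^2 - 5*r + 6) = (r - 2)*(r - 1)*(r - 3)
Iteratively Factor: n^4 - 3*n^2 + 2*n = (n - 1)*(n^3 + n^2 - 2*n) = (n - 1)*(n + 2)*(n^2 - n) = n*(n - 1)*(n + 2)*(n - 1)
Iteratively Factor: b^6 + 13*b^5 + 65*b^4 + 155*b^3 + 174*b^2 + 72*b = (b + 3)*(b^5 + 10*b^4 + 35*b^3 + 50*b^2 + 24*b) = (b + 1)*(b + 3)*(b^4 + 9*b^3 + 26*b^2 + 24*b) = b*(b + 1)*(b + 3)*(b^3 + 9*b^2 + 26*b + 24) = b*(b + 1)*(b + 2)*(b + 3)*(b^2 + 7*b + 12) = b*(b + 1)*(b + 2)*(b + 3)^2*(b + 4)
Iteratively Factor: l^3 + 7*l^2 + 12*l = (l)*(l^2 + 7*l + 12) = l*(l + 4)*(l + 3)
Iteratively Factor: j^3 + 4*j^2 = (j + 4)*(j^2) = j*(j + 4)*(j)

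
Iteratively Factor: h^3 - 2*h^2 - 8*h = (h - 4)*(h^2 + 2*h) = (h - 4)*(h + 2)*(h)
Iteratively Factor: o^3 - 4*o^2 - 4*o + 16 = (o - 4)*(o^2 - 4) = (o - 4)*(o + 2)*(o - 2)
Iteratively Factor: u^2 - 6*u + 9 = (u - 3)*(u - 3)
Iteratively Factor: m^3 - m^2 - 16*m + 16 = (m - 1)*(m^2 - 16) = (m - 4)*(m - 1)*(m + 4)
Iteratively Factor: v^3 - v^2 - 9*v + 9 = (v - 3)*(v^2 + 2*v - 3) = (v - 3)*(v + 3)*(v - 1)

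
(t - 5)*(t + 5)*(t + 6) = t^3 + 6*t^2 - 25*t - 150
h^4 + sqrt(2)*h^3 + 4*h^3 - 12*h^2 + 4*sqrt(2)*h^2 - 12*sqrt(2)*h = h*(h - 2)*(h + 6)*(h + sqrt(2))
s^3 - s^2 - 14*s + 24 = (s - 3)*(s - 2)*(s + 4)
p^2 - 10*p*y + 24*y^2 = (p - 6*y)*(p - 4*y)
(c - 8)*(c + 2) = c^2 - 6*c - 16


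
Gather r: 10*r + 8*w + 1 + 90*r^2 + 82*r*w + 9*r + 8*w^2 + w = 90*r^2 + r*(82*w + 19) + 8*w^2 + 9*w + 1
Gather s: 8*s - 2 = 8*s - 2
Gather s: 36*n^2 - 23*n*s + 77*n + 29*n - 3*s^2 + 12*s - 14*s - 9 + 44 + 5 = 36*n^2 + 106*n - 3*s^2 + s*(-23*n - 2) + 40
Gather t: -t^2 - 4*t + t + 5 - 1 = -t^2 - 3*t + 4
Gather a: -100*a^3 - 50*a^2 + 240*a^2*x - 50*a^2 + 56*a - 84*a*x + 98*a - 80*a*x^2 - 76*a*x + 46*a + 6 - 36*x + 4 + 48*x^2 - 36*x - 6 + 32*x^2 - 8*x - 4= -100*a^3 + a^2*(240*x - 100) + a*(-80*x^2 - 160*x + 200) + 80*x^2 - 80*x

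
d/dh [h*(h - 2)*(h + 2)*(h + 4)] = 4*h^3 + 12*h^2 - 8*h - 16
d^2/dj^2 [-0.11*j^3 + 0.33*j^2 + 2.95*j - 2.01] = 0.66 - 0.66*j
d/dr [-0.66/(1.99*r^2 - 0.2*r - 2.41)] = (2.6268*r - 0.132)/(-1.99*r^2 + 0.2*r + 2.41)^2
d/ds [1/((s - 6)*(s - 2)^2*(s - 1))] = (-(s - 6)*(s - 2) - 2*(s - 6)*(s - 1) - (s - 2)*(s - 1))/((s - 6)^2*(s - 2)^3*(s - 1)^2)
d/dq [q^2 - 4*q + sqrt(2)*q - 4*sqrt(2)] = 2*q - 4 + sqrt(2)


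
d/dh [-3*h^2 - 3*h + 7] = -6*h - 3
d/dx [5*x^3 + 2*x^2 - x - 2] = 15*x^2 + 4*x - 1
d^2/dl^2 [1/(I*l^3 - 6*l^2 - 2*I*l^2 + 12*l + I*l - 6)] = (-12*I*l^2 + l*(96 + 8*I) - 24 + 214*I)/(l^7 + l^6*(-4 + 18*I) + l^5*(-102 - 72*I) + l^4*(428 - 108*I) + l^3*(-647 + 792*I) + l^2*(432 - 1278*I) + l*(-108 + 864*I) - 216*I)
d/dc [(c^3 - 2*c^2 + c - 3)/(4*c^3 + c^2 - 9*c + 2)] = (9*c^4 - 26*c^3 + 59*c^2 - 2*c - 25)/(16*c^6 + 8*c^5 - 71*c^4 - 2*c^3 + 85*c^2 - 36*c + 4)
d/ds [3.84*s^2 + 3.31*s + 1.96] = 7.68*s + 3.31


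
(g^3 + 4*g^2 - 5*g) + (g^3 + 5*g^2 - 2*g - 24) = 2*g^3 + 9*g^2 - 7*g - 24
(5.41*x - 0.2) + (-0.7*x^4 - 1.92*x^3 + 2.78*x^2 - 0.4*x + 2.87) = -0.7*x^4 - 1.92*x^3 + 2.78*x^2 + 5.01*x + 2.67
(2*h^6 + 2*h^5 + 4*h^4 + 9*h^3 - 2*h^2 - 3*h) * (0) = 0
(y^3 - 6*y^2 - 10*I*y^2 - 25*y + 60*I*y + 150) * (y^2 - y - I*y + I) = y^5 - 7*y^4 - 11*I*y^4 - 29*y^3 + 77*I*y^3 + 245*y^2 - 41*I*y^2 - 210*y - 175*I*y + 150*I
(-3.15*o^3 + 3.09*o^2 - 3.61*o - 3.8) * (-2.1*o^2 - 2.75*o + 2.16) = 6.615*o^5 + 2.1735*o^4 - 7.7205*o^3 + 24.5819*o^2 + 2.6524*o - 8.208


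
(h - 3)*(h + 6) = h^2 + 3*h - 18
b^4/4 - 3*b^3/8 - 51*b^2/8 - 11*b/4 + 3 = (b/4 + 1)*(b - 6)*(b - 1/2)*(b + 1)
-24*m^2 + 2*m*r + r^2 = (-4*m + r)*(6*m + r)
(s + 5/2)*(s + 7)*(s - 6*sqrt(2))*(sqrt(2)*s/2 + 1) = sqrt(2)*s^4/2 - 5*s^3 + 19*sqrt(2)*s^3/4 - 95*s^2/2 + 11*sqrt(2)*s^2/4 - 175*s/2 - 57*sqrt(2)*s - 105*sqrt(2)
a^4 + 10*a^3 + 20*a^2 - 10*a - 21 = (a - 1)*(a + 1)*(a + 3)*(a + 7)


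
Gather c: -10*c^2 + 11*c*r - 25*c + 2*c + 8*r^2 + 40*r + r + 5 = -10*c^2 + c*(11*r - 23) + 8*r^2 + 41*r + 5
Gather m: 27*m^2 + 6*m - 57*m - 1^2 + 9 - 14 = 27*m^2 - 51*m - 6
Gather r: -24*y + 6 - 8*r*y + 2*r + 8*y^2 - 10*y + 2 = r*(2 - 8*y) + 8*y^2 - 34*y + 8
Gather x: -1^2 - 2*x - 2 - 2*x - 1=-4*x - 4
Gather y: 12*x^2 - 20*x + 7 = 12*x^2 - 20*x + 7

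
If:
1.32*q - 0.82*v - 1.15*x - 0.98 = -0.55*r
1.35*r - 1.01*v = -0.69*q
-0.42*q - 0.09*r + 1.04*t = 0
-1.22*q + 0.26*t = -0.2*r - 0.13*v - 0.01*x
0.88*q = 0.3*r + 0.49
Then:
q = 5.03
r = 13.12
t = 3.17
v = 20.97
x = -3.76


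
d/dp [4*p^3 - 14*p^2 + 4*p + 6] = 12*p^2 - 28*p + 4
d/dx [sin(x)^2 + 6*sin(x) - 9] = 2*(sin(x) + 3)*cos(x)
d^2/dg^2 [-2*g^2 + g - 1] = -4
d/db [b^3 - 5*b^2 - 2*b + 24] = 3*b^2 - 10*b - 2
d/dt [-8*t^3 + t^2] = 2*t*(1 - 12*t)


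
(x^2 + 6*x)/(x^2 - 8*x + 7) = x*(x + 6)/(x^2 - 8*x + 7)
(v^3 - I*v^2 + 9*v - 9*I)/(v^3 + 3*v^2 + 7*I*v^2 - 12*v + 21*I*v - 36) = (v^2 - 4*I*v - 3)/(v^2 + v*(3 + 4*I) + 12*I)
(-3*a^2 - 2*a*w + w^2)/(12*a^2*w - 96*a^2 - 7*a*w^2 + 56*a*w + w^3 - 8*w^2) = (a + w)/(-4*a*w + 32*a + w^2 - 8*w)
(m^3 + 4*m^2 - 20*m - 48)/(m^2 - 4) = (m^2 + 2*m - 24)/(m - 2)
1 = 1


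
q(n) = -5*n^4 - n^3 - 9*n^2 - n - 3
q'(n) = -20*n^3 - 3*n^2 - 18*n - 1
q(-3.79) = -1105.68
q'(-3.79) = 1112.93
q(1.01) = -19.42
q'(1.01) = -42.85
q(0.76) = -11.07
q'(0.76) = -25.19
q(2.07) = -144.31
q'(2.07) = -228.51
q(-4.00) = -1359.00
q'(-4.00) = 1303.00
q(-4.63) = -2389.75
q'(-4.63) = 2003.09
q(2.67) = -342.97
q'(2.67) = -451.13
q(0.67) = -9.02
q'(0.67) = -20.42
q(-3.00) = -459.00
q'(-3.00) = 566.00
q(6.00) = -7029.00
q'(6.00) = -4537.00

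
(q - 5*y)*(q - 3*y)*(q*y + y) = q^3*y - 8*q^2*y^2 + q^2*y + 15*q*y^3 - 8*q*y^2 + 15*y^3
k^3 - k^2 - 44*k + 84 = (k - 6)*(k - 2)*(k + 7)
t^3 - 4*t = t*(t - 2)*(t + 2)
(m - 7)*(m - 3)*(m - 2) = m^3 - 12*m^2 + 41*m - 42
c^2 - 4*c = c*(c - 4)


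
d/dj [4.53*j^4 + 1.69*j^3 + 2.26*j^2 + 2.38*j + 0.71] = 18.12*j^3 + 5.07*j^2 + 4.52*j + 2.38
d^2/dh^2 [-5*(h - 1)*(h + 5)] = -10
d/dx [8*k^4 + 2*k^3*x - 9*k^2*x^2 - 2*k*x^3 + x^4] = 2*k^3 - 18*k^2*x - 6*k*x^2 + 4*x^3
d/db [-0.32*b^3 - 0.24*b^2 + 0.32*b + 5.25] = -0.96*b^2 - 0.48*b + 0.32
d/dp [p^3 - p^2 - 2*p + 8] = 3*p^2 - 2*p - 2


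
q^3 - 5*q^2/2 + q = q*(q - 2)*(q - 1/2)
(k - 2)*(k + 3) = k^2 + k - 6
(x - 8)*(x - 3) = x^2 - 11*x + 24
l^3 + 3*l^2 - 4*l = l*(l - 1)*(l + 4)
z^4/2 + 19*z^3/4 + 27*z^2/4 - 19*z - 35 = (z/2 + 1)*(z - 2)*(z + 5/2)*(z + 7)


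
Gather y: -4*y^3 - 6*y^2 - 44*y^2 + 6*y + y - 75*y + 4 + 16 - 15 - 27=-4*y^3 - 50*y^2 - 68*y - 22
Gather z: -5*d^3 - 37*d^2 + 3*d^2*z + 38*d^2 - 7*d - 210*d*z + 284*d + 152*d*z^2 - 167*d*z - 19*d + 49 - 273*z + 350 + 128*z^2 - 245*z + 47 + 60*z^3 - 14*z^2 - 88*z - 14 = -5*d^3 + d^2 + 258*d + 60*z^3 + z^2*(152*d + 114) + z*(3*d^2 - 377*d - 606) + 432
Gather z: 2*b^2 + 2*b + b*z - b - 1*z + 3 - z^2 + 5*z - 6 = 2*b^2 + b - z^2 + z*(b + 4) - 3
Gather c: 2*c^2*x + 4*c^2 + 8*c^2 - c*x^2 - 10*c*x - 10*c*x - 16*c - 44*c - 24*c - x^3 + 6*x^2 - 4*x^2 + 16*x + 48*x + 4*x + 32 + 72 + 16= c^2*(2*x + 12) + c*(-x^2 - 20*x - 84) - x^3 + 2*x^2 + 68*x + 120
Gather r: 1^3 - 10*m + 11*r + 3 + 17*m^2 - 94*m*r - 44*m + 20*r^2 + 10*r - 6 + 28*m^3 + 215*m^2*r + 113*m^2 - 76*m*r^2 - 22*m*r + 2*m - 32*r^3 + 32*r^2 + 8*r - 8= 28*m^3 + 130*m^2 - 52*m - 32*r^3 + r^2*(52 - 76*m) + r*(215*m^2 - 116*m + 29) - 10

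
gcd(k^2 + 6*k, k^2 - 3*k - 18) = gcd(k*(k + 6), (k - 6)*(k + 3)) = 1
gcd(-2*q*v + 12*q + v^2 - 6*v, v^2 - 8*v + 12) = v - 6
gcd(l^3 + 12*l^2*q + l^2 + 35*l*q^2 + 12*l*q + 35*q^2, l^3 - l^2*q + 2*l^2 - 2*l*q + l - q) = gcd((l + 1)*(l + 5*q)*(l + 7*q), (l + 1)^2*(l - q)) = l + 1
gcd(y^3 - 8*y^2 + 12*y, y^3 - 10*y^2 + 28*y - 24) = y^2 - 8*y + 12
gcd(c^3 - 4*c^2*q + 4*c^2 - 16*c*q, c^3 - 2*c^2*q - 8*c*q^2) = -c^2 + 4*c*q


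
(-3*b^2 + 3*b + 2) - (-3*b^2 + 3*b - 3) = 5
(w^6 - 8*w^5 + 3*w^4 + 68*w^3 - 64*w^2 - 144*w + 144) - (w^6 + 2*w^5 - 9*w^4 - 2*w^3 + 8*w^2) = -10*w^5 + 12*w^4 + 70*w^3 - 72*w^2 - 144*w + 144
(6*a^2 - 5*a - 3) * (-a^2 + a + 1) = -6*a^4 + 11*a^3 + 4*a^2 - 8*a - 3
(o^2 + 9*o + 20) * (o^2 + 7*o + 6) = o^4 + 16*o^3 + 89*o^2 + 194*o + 120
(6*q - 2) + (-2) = 6*q - 4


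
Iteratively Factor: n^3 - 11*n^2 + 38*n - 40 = (n - 2)*(n^2 - 9*n + 20) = (n - 4)*(n - 2)*(n - 5)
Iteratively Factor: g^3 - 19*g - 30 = (g + 2)*(g^2 - 2*g - 15) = (g - 5)*(g + 2)*(g + 3)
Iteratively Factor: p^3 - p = (p)*(p^2 - 1) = p*(p + 1)*(p - 1)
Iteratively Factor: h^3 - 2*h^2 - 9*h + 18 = (h - 3)*(h^2 + h - 6) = (h - 3)*(h + 3)*(h - 2)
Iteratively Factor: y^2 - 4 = (y - 2)*(y + 2)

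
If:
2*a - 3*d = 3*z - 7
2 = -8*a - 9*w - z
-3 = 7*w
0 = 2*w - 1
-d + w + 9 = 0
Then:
No Solution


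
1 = 1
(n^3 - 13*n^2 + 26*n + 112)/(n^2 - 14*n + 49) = (n^2 - 6*n - 16)/(n - 7)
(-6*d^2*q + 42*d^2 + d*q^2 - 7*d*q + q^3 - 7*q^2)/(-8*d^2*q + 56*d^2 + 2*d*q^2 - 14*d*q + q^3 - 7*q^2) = (3*d + q)/(4*d + q)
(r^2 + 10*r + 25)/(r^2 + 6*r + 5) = (r + 5)/(r + 1)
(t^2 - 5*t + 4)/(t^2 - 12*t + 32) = (t - 1)/(t - 8)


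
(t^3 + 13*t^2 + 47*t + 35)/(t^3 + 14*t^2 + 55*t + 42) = (t + 5)/(t + 6)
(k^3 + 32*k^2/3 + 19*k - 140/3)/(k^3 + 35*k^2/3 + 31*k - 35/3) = (3*k - 4)/(3*k - 1)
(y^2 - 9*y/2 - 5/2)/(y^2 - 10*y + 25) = (y + 1/2)/(y - 5)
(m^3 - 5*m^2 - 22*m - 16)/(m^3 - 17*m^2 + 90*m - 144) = (m^2 + 3*m + 2)/(m^2 - 9*m + 18)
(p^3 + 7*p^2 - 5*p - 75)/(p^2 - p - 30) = (p^2 + 2*p - 15)/(p - 6)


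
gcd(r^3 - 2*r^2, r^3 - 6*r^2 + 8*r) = r^2 - 2*r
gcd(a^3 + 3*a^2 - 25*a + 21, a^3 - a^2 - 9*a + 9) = a^2 - 4*a + 3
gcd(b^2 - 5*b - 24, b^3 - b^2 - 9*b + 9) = b + 3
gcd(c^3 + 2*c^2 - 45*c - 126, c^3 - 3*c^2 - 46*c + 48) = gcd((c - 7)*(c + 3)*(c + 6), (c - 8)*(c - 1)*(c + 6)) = c + 6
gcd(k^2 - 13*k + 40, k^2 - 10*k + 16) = k - 8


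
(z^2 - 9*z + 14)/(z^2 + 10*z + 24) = (z^2 - 9*z + 14)/(z^2 + 10*z + 24)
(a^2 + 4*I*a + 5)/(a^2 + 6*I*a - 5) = (a - I)/(a + I)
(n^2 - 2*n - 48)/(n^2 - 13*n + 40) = (n + 6)/(n - 5)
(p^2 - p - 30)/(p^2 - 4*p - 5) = (-p^2 + p + 30)/(-p^2 + 4*p + 5)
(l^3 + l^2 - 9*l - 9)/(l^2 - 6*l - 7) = (l^2 - 9)/(l - 7)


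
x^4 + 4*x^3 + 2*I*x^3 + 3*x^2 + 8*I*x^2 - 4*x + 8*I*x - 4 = (x + 2)^2*(x + I)^2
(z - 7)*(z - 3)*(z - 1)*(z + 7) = z^4 - 4*z^3 - 46*z^2 + 196*z - 147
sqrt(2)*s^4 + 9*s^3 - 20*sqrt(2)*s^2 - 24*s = s*(s - 2*sqrt(2))*(s + 6*sqrt(2))*(sqrt(2)*s + 1)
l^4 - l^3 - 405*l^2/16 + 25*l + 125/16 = (l - 5)*(l - 5/4)*(l + 1/4)*(l + 5)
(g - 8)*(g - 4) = g^2 - 12*g + 32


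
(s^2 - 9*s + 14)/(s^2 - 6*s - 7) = (s - 2)/(s + 1)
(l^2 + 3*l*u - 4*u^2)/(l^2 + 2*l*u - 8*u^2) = (-l + u)/(-l + 2*u)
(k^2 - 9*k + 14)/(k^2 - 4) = (k - 7)/(k + 2)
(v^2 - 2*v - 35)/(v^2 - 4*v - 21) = (v + 5)/(v + 3)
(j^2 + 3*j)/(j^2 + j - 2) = j*(j + 3)/(j^2 + j - 2)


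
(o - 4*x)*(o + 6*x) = o^2 + 2*o*x - 24*x^2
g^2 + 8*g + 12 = (g + 2)*(g + 6)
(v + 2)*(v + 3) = v^2 + 5*v + 6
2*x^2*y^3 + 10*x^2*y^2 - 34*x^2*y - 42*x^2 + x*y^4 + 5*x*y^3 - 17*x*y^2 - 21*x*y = (2*x + y)*(y - 3)*(y + 7)*(x*y + x)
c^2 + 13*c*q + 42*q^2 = (c + 6*q)*(c + 7*q)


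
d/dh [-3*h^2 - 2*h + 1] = -6*h - 2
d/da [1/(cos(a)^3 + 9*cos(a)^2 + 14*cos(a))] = (3*sin(a) + 14*sin(a)/cos(a)^2 + 18*tan(a))/((cos(a) + 2)^2*(cos(a) + 7)^2)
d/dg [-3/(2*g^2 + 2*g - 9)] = 6*(2*g + 1)/(2*g^2 + 2*g - 9)^2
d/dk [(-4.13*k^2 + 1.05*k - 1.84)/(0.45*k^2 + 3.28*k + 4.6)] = (-14.0189*k^2 - 36.34*k + 10.8652)/(0.2025*k^4 + 2.952*k^3 + 14.8984*k^2 + 30.176*k + 21.16)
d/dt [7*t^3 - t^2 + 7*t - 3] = 21*t^2 - 2*t + 7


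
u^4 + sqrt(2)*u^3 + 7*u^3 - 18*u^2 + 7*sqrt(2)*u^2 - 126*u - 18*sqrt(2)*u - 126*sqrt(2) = (u + 7)*(u - 3*sqrt(2))*(u + sqrt(2))*(u + 3*sqrt(2))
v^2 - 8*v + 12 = (v - 6)*(v - 2)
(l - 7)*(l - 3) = l^2 - 10*l + 21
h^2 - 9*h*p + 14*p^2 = (h - 7*p)*(h - 2*p)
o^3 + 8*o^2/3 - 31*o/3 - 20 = (o - 3)*(o + 5/3)*(o + 4)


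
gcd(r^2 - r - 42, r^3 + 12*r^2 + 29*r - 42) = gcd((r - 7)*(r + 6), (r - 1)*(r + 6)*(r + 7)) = r + 6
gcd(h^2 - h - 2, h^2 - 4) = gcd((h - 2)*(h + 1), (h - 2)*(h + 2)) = h - 2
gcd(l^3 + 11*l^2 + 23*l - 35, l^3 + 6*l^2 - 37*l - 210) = l^2 + 12*l + 35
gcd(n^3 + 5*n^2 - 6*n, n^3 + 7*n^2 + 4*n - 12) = n^2 + 5*n - 6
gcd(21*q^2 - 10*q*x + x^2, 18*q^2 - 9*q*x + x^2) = -3*q + x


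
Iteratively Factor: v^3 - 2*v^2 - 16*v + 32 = (v - 4)*(v^2 + 2*v - 8) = (v - 4)*(v - 2)*(v + 4)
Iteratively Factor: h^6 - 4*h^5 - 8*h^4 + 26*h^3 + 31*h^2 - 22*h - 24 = (h - 3)*(h^5 - h^4 - 11*h^3 - 7*h^2 + 10*h + 8) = (h - 3)*(h + 1)*(h^4 - 2*h^3 - 9*h^2 + 2*h + 8) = (h - 3)*(h + 1)*(h + 2)*(h^3 - 4*h^2 - h + 4) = (h - 3)*(h - 1)*(h + 1)*(h + 2)*(h^2 - 3*h - 4) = (h - 3)*(h - 1)*(h + 1)^2*(h + 2)*(h - 4)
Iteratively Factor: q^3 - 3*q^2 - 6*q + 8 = (q - 4)*(q^2 + q - 2) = (q - 4)*(q + 2)*(q - 1)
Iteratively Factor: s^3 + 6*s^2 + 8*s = (s)*(s^2 + 6*s + 8) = s*(s + 2)*(s + 4)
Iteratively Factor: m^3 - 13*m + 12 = (m - 1)*(m^2 + m - 12) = (m - 1)*(m + 4)*(m - 3)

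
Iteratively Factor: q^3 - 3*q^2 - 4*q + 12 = (q - 2)*(q^2 - q - 6) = (q - 3)*(q - 2)*(q + 2)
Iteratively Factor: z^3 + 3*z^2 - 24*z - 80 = (z + 4)*(z^2 - z - 20) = (z - 5)*(z + 4)*(z + 4)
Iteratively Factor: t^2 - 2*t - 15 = (t - 5)*(t + 3)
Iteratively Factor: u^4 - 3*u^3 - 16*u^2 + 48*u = (u - 3)*(u^3 - 16*u) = u*(u - 3)*(u^2 - 16) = u*(u - 4)*(u - 3)*(u + 4)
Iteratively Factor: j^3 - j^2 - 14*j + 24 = (j - 3)*(j^2 + 2*j - 8) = (j - 3)*(j - 2)*(j + 4)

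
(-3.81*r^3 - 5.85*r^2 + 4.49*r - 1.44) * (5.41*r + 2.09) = -20.6121*r^4 - 39.6114*r^3 + 12.0644*r^2 + 1.5937*r - 3.0096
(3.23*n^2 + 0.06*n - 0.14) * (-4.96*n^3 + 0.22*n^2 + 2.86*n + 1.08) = -16.0208*n^5 + 0.413*n^4 + 9.9454*n^3 + 3.6292*n^2 - 0.3356*n - 0.1512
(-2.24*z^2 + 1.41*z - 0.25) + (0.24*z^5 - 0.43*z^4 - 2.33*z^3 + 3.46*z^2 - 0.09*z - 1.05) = 0.24*z^5 - 0.43*z^4 - 2.33*z^3 + 1.22*z^2 + 1.32*z - 1.3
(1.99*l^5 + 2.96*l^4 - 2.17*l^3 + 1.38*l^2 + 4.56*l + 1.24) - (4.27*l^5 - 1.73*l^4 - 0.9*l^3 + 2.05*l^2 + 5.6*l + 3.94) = -2.28*l^5 + 4.69*l^4 - 1.27*l^3 - 0.67*l^2 - 1.04*l - 2.7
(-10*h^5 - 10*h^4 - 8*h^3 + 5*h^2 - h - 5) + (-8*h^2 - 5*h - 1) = -10*h^5 - 10*h^4 - 8*h^3 - 3*h^2 - 6*h - 6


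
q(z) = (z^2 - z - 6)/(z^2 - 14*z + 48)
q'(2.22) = 0.09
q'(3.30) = 0.51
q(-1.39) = -0.04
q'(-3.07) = -0.06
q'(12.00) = -1.23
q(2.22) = -0.15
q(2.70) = -0.08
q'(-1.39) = -0.06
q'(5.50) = 44.00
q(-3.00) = 0.06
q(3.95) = 0.68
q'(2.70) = 0.21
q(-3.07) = 0.06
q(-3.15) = 0.07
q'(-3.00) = -0.06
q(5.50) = 15.00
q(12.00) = 5.25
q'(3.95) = 1.33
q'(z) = (14 - 2*z)*(z^2 - z - 6)/(z^2 - 14*z + 48)^2 + (2*z - 1)/(z^2 - 14*z + 48) = (-13*z^2 + 108*z - 132)/(z^4 - 28*z^3 + 292*z^2 - 1344*z + 2304)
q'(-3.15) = -0.06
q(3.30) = 0.13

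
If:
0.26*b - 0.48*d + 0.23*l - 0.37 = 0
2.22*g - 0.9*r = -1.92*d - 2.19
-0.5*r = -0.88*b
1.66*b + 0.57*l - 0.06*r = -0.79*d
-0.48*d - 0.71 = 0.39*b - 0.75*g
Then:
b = 1.40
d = -1.11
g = 0.97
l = -2.28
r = 2.46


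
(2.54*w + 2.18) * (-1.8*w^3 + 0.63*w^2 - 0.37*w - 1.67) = -4.572*w^4 - 2.3238*w^3 + 0.4336*w^2 - 5.0484*w - 3.6406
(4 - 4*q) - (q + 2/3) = 10/3 - 5*q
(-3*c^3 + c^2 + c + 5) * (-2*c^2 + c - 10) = 6*c^5 - 5*c^4 + 29*c^3 - 19*c^2 - 5*c - 50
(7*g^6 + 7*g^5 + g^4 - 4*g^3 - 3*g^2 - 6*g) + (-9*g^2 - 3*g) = 7*g^6 + 7*g^5 + g^4 - 4*g^3 - 12*g^2 - 9*g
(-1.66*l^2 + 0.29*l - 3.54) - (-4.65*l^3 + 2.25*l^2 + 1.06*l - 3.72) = 4.65*l^3 - 3.91*l^2 - 0.77*l + 0.18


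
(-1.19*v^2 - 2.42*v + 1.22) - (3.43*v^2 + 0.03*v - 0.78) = -4.62*v^2 - 2.45*v + 2.0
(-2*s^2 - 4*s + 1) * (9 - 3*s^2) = 6*s^4 + 12*s^3 - 21*s^2 - 36*s + 9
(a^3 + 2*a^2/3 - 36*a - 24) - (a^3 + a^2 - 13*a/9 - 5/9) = -a^2/3 - 311*a/9 - 211/9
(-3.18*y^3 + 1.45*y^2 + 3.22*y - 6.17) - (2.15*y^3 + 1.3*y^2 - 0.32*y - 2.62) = -5.33*y^3 + 0.15*y^2 + 3.54*y - 3.55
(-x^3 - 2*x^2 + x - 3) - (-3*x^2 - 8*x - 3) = -x^3 + x^2 + 9*x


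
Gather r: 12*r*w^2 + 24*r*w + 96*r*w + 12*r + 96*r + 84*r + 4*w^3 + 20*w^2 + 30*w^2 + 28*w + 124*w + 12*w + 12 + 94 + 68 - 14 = r*(12*w^2 + 120*w + 192) + 4*w^3 + 50*w^2 + 164*w + 160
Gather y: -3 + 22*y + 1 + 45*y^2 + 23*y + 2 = 45*y^2 + 45*y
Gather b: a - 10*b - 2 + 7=a - 10*b + 5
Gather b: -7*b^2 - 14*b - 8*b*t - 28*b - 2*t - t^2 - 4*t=-7*b^2 + b*(-8*t - 42) - t^2 - 6*t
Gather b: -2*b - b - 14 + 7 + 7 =-3*b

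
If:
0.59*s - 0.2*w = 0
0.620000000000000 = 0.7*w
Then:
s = 0.30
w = 0.89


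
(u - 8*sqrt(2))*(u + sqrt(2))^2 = u^3 - 6*sqrt(2)*u^2 - 30*u - 16*sqrt(2)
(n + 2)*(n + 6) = n^2 + 8*n + 12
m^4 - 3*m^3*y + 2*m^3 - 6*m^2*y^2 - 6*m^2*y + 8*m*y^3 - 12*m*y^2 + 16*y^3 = (m + 2)*(m - 4*y)*(m - y)*(m + 2*y)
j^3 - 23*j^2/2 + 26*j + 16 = (j - 8)*(j - 4)*(j + 1/2)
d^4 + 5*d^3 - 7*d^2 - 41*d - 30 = (d - 3)*(d + 1)*(d + 2)*(d + 5)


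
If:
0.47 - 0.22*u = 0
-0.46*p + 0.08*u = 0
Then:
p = 0.37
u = 2.14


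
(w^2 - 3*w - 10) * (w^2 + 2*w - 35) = w^4 - w^3 - 51*w^2 + 85*w + 350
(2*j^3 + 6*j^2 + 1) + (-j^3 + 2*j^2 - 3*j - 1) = j^3 + 8*j^2 - 3*j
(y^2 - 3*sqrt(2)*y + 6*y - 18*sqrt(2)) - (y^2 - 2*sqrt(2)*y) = -sqrt(2)*y + 6*y - 18*sqrt(2)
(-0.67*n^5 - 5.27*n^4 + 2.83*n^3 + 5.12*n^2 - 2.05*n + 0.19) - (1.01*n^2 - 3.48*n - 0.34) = -0.67*n^5 - 5.27*n^4 + 2.83*n^3 + 4.11*n^2 + 1.43*n + 0.53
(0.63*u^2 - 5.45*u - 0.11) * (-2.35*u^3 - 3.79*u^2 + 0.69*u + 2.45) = -1.4805*u^5 + 10.4198*u^4 + 21.3487*u^3 - 1.8001*u^2 - 13.4284*u - 0.2695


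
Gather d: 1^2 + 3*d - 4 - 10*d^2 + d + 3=-10*d^2 + 4*d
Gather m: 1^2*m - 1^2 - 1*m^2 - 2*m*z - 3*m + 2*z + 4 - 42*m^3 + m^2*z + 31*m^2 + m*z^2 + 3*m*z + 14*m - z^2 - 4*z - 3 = -42*m^3 + m^2*(z + 30) + m*(z^2 + z + 12) - z^2 - 2*z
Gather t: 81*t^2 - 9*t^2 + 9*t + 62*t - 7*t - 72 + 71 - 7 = 72*t^2 + 64*t - 8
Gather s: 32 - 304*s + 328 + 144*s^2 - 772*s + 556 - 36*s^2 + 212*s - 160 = 108*s^2 - 864*s + 756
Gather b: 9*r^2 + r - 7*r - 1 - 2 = 9*r^2 - 6*r - 3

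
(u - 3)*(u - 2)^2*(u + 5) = u^4 - 2*u^3 - 19*u^2 + 68*u - 60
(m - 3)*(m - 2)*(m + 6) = m^3 + m^2 - 24*m + 36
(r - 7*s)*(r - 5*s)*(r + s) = r^3 - 11*r^2*s + 23*r*s^2 + 35*s^3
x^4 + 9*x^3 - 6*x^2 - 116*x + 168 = (x - 2)^2*(x + 6)*(x + 7)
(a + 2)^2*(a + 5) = a^3 + 9*a^2 + 24*a + 20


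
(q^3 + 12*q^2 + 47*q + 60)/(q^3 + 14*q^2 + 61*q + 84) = (q + 5)/(q + 7)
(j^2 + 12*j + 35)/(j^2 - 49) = (j + 5)/(j - 7)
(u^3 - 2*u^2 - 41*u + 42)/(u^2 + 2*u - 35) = (u^3 - 2*u^2 - 41*u + 42)/(u^2 + 2*u - 35)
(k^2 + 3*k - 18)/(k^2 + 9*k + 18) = (k - 3)/(k + 3)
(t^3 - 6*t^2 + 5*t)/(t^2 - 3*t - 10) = t*(t - 1)/(t + 2)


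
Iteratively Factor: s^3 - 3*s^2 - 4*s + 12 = (s - 2)*(s^2 - s - 6) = (s - 2)*(s + 2)*(s - 3)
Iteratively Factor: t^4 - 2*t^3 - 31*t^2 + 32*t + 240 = (t + 4)*(t^3 - 6*t^2 - 7*t + 60) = (t - 4)*(t + 4)*(t^2 - 2*t - 15) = (t - 5)*(t - 4)*(t + 4)*(t + 3)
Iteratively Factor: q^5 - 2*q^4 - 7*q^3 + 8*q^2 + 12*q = (q - 3)*(q^4 + q^3 - 4*q^2 - 4*q) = (q - 3)*(q - 2)*(q^3 + 3*q^2 + 2*q) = (q - 3)*(q - 2)*(q + 2)*(q^2 + q) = (q - 3)*(q - 2)*(q + 1)*(q + 2)*(q)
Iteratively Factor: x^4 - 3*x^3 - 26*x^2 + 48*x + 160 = (x - 4)*(x^3 + x^2 - 22*x - 40) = (x - 4)*(x + 4)*(x^2 - 3*x - 10) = (x - 5)*(x - 4)*(x + 4)*(x + 2)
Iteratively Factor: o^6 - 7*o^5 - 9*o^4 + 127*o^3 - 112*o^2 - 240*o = (o - 4)*(o^5 - 3*o^4 - 21*o^3 + 43*o^2 + 60*o) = (o - 5)*(o - 4)*(o^4 + 2*o^3 - 11*o^2 - 12*o) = (o - 5)*(o - 4)*(o + 4)*(o^3 - 2*o^2 - 3*o) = (o - 5)*(o - 4)*(o + 1)*(o + 4)*(o^2 - 3*o) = o*(o - 5)*(o - 4)*(o + 1)*(o + 4)*(o - 3)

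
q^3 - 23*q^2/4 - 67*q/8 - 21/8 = (q - 7)*(q + 1/2)*(q + 3/4)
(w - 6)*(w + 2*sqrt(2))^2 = w^3 - 6*w^2 + 4*sqrt(2)*w^2 - 24*sqrt(2)*w + 8*w - 48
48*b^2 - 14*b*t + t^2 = (-8*b + t)*(-6*b + t)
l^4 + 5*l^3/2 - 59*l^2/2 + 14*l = l*(l - 4)*(l - 1/2)*(l + 7)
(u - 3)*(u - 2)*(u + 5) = u^3 - 19*u + 30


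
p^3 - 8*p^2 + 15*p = p*(p - 5)*(p - 3)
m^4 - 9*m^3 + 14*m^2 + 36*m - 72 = (m - 6)*(m - 3)*(m - 2)*(m + 2)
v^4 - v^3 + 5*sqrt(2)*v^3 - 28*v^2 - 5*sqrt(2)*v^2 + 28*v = v*(v - 1)*(v - 2*sqrt(2))*(v + 7*sqrt(2))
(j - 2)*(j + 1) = j^2 - j - 2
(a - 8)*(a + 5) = a^2 - 3*a - 40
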